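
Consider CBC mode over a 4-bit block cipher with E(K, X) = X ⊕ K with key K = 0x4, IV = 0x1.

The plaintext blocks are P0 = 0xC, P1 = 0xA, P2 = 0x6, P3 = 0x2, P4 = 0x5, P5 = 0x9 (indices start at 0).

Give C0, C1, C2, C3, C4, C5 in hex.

C0 = 0x9, C1 = 0x7, C2 = 0x5, C3 = 0x3, C4 = 0x2, C5 = 0xF

CBC encryption: C_i = E(K, P_i ⊕ C_{i−1}), with C_{−1} = IV.
C0: P0 ⊕ 0x1 = 0xD; E(K, 0xD) = 0x9.
C1: P1 ⊕ 0x9 = 0x3; E(K, 0x3) = 0x7.
C2: P2 ⊕ 0x7 = 0x1; E(K, 0x1) = 0x5.
C3: P3 ⊕ 0x5 = 0x7; E(K, 0x7) = 0x3.
C4: P4 ⊕ 0x3 = 0x6; E(K, 0x6) = 0x2.
C5: P5 ⊕ 0x2 = 0xB; E(K, 0xB) = 0xF.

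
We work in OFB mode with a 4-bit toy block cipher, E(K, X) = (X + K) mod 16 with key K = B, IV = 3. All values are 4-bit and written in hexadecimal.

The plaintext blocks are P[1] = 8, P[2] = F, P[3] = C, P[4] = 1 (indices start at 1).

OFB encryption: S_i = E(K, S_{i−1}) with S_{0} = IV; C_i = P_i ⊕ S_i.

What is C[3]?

C[3] = 8

C[1]: S = E(K, 3) = E; 8 ⊕ E = 6.
C[2]: S = E(K, E) = 9; F ⊕ 9 = 6.
C[3]: S = E(K, 9) = 4; C ⊕ 4 = 8.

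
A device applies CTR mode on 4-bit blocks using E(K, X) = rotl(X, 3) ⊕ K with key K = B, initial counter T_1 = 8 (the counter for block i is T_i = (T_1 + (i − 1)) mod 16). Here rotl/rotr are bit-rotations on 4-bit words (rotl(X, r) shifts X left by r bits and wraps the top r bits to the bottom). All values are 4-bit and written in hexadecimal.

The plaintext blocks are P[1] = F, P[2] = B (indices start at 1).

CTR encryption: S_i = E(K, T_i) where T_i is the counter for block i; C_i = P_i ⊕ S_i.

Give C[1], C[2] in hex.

C[1] = 0, C[2] = C

C[1]: T = 8, S = E(K, T) = F; F ⊕ F = 0.
C[2]: T = 9, S = E(K, T) = 7; B ⊕ 7 = C.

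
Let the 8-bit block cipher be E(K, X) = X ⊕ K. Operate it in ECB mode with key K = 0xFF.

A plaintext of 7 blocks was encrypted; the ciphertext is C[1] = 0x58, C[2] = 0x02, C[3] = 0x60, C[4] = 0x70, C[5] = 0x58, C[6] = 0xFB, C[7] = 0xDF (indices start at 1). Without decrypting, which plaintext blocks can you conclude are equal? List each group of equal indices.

ECB encrypts each block independently with the same key, so equal ciphertext blocks imply equal plaintext blocks.
C[1] = C[5] = 0x58, so P[1] = P[5].

P[1] = P[5]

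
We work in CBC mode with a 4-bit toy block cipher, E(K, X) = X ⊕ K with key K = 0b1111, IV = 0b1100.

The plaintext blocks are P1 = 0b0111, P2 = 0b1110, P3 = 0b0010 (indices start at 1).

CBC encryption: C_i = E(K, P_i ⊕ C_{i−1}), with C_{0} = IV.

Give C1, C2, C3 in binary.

C1 = 0b0100, C2 = 0b0101, C3 = 0b1000

C1: P1 ⊕ 0b1100 = 0b1011; E(K, 0b1011) = 0b0100.
C2: P2 ⊕ 0b0100 = 0b1010; E(K, 0b1010) = 0b0101.
C3: P3 ⊕ 0b0101 = 0b0111; E(K, 0b0111) = 0b1000.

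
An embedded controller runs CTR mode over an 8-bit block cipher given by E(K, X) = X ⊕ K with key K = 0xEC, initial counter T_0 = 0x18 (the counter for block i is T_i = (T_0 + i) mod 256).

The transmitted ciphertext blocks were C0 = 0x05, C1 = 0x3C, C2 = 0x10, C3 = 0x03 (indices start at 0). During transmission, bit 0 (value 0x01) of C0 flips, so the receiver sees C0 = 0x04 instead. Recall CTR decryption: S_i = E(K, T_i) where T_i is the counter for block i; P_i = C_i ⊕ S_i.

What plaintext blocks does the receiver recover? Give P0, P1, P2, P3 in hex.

Only C0 changed, to 0x04. In CTR, a change in C_i flips the same bit in P_i only; the keystream is unaffected. Decrypting the received ciphertext:
P0: T = 0x18, S = E(K, T) = 0xF4; 0x04 ⊕ 0xF4 = 0xF0.
P1: T = 0x19, S = E(K, T) = 0xF5; 0x3C ⊕ 0xF5 = 0xC9.
P2: T = 0x1A, S = E(K, T) = 0xF6; 0x10 ⊕ 0xF6 = 0xE6.
P3: T = 0x1B, S = E(K, T) = 0xF7; 0x03 ⊕ 0xF7 = 0xF4.
Blocks that differ from the original plaintext: P0.

P0 = 0xF0, P1 = 0xC9, P2 = 0xE6, P3 = 0xF4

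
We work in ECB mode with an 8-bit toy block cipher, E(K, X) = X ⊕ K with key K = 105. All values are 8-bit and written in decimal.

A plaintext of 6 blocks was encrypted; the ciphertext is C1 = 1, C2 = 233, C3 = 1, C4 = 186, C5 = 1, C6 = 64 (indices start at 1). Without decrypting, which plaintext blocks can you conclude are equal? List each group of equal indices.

P1 = P3 = P5

ECB encrypts each block independently with the same key, so equal ciphertext blocks imply equal plaintext blocks.
C1 = C3 = C5 = 1, so P1 = P3 = P5.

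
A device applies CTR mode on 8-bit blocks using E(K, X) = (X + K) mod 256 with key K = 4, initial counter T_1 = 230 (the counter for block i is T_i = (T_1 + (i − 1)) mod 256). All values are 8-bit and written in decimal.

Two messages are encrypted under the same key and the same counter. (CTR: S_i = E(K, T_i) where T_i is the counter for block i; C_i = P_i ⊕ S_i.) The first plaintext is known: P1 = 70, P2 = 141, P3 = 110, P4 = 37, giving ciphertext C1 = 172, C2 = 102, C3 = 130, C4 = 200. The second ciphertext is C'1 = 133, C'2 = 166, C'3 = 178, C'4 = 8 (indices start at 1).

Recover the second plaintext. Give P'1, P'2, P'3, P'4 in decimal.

P'1 = 111, P'2 = 77, P'3 = 94, P'4 = 229

In CTR with a reused counter, both messages share the same keystream S_i, so C_i ⊕ C'_i = P_i ⊕ P'_i and thus P'_i = P_i ⊕ C_i ⊕ C'_i.
P'1: 70 ⊕ 172 ⊕ 133 = 111.
P'2: 141 ⊕ 102 ⊕ 166 = 77.
P'3: 110 ⊕ 130 ⊕ 178 = 94.
P'4: 37 ⊕ 200 ⊕ 8 = 229.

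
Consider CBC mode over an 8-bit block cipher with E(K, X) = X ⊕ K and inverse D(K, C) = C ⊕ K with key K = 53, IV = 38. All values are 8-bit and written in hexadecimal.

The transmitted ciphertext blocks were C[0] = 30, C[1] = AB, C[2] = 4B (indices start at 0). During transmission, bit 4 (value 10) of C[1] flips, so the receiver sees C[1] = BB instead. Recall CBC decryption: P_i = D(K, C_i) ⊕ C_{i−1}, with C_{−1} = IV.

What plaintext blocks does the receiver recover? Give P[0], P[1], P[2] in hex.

Only C[1] changed, to BB. In CBC, a change in C_i garbles P_i and flips the same bit in P_{i+1}. Decrypting the received ciphertext:
P[0]: D(K, 30) = 63; 63 ⊕ 38 = 5B.
P[1]: D(K, BB) = E8; E8 ⊕ 30 = D8.
P[2]: D(K, 4B) = 18; 18 ⊕ BB = A3.
Blocks that differ from the original plaintext: P[1], P[2].

P[0] = 5B, P[1] = D8, P[2] = A3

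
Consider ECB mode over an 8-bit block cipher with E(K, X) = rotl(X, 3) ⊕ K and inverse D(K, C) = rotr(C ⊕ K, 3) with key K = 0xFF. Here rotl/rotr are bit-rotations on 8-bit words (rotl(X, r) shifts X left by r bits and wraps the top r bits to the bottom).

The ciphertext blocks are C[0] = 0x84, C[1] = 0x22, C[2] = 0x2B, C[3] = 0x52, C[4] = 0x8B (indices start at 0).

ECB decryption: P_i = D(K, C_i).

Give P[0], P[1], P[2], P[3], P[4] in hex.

P[0] = 0x6F, P[1] = 0xBB, P[2] = 0x9A, P[3] = 0xB5, P[4] = 0x8E

P[0]: D(K, 0x84) = 0x6F.
P[1]: D(K, 0x22) = 0xBB.
P[2]: D(K, 0x2B) = 0x9A.
P[3]: D(K, 0x52) = 0xB5.
P[4]: D(K, 0x8B) = 0x8E.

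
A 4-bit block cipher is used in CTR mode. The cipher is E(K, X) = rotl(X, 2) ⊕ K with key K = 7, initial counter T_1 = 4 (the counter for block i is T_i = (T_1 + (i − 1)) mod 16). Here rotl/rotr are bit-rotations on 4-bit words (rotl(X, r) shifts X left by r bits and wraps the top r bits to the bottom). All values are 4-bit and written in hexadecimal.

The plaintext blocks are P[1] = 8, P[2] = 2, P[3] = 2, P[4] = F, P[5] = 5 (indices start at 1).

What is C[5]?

C[5] = 0

CTR encryption: S_i = E(K, T_i) where T_i is the counter for block i; C_i = P_i ⊕ S_i.
C[1]: T = 4, S = E(K, T) = 6; 8 ⊕ 6 = E.
C[2]: T = 5, S = E(K, T) = 2; 2 ⊕ 2 = 0.
C[3]: T = 6, S = E(K, T) = E; 2 ⊕ E = C.
C[4]: T = 7, S = E(K, T) = A; F ⊕ A = 5.
C[5]: T = 8, S = E(K, T) = 5; 5 ⊕ 5 = 0.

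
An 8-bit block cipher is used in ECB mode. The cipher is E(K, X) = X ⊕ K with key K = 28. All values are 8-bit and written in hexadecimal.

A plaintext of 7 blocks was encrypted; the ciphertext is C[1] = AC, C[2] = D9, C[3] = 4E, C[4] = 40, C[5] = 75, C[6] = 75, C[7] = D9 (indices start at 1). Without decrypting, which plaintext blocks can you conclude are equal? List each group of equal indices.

ECB encrypts each block independently with the same key, so equal ciphertext blocks imply equal plaintext blocks.
C[2] = C[7] = D9, so P[2] = P[7].
C[5] = C[6] = 75, so P[5] = P[6].

P[2] = P[7]; P[5] = P[6]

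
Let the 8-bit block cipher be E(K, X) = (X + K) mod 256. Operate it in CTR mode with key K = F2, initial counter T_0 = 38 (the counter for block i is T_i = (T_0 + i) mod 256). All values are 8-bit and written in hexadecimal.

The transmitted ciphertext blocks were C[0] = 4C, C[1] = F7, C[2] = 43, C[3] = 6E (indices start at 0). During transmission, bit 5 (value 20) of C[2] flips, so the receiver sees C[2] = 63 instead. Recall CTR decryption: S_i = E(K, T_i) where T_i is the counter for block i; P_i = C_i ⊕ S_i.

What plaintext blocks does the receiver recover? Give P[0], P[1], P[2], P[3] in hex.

P[0] = 66, P[1] = DC, P[2] = 4F, P[3] = 43

Only C[2] changed, to 63. In CTR, a change in C_i flips the same bit in P_i only; the keystream is unaffected. Decrypting the received ciphertext:
P[0]: T = 38, S = E(K, T) = 2A; 4C ⊕ 2A = 66.
P[1]: T = 39, S = E(K, T) = 2B; F7 ⊕ 2B = DC.
P[2]: T = 3A, S = E(K, T) = 2C; 63 ⊕ 2C = 4F.
P[3]: T = 3B, S = E(K, T) = 2D; 6E ⊕ 2D = 43.
Blocks that differ from the original plaintext: P[2].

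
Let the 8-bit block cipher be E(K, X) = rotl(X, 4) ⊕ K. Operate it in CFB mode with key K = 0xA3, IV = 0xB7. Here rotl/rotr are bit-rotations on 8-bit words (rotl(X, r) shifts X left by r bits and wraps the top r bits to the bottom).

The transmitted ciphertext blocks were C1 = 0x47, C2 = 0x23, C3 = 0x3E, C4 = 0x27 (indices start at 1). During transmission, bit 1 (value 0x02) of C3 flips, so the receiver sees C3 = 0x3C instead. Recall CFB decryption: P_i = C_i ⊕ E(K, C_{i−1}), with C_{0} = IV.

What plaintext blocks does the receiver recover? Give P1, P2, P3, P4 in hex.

P1 = 0x9F, P2 = 0xF4, P3 = 0xAD, P4 = 0x47

Only C3 changed, to 0x3C. In CFB, a change in C_i flips the same bit in P_i and garbles P_{i+1}. Decrypting the received ciphertext:
P1: E(K, 0xB7) = 0xD8; 0x47 ⊕ 0xD8 = 0x9F.
P2: E(K, 0x47) = 0xD7; 0x23 ⊕ 0xD7 = 0xF4.
P3: E(K, 0x23) = 0x91; 0x3C ⊕ 0x91 = 0xAD.
P4: E(K, 0x3C) = 0x60; 0x27 ⊕ 0x60 = 0x47.
Blocks that differ from the original plaintext: P3, P4.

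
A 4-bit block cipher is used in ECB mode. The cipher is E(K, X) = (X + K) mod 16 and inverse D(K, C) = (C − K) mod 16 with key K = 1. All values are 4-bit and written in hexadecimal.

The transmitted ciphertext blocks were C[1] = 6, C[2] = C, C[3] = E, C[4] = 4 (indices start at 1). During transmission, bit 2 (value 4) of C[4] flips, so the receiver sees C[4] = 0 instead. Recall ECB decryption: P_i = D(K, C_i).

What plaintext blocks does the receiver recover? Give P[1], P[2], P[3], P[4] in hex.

Only C[4] changed, to 0. In ECB, a change in C_i affects only P_i. Decrypting the received ciphertext:
P[1]: D(K, 6) = 5.
P[2]: D(K, C) = B.
P[3]: D(K, E) = D.
P[4]: D(K, 0) = F.
Blocks that differ from the original plaintext: P[4].

P[1] = 5, P[2] = B, P[3] = D, P[4] = F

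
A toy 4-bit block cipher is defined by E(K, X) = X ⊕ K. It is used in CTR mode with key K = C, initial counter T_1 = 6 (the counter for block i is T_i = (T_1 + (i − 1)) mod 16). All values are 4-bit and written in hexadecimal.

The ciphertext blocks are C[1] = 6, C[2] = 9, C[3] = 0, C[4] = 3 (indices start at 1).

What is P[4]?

P[4] = 6

CTR decryption: S_i = E(K, T_i) where T_i is the counter for block i; P_i = C_i ⊕ S_i.
P[4]: T = 9, S = E(K, T) = 5; 3 ⊕ 5 = 6.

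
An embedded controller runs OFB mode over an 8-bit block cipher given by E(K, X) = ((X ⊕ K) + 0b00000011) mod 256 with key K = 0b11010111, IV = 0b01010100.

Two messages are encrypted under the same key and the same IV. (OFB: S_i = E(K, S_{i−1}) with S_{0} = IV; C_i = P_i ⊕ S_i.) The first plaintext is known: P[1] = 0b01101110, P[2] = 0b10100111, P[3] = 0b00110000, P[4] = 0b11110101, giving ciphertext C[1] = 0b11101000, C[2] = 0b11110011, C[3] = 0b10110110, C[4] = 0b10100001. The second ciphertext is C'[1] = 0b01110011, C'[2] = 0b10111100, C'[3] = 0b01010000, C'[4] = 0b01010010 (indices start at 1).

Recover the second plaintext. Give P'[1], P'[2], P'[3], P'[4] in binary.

P'[1] = 0b11110101, P'[2] = 0b11101000, P'[3] = 0b11010110, P'[4] = 0b00000110

In OFB with a reused IV, both messages share the same keystream S_i, so C_i ⊕ C'_i = P_i ⊕ P'_i and thus P'_i = P_i ⊕ C_i ⊕ C'_i.
P'[1]: 0b01101110 ⊕ 0b11101000 ⊕ 0b01110011 = 0b11110101.
P'[2]: 0b10100111 ⊕ 0b11110011 ⊕ 0b10111100 = 0b11101000.
P'[3]: 0b00110000 ⊕ 0b10110110 ⊕ 0b01010000 = 0b11010110.
P'[4]: 0b11110101 ⊕ 0b10100001 ⊕ 0b01010010 = 0b00000110.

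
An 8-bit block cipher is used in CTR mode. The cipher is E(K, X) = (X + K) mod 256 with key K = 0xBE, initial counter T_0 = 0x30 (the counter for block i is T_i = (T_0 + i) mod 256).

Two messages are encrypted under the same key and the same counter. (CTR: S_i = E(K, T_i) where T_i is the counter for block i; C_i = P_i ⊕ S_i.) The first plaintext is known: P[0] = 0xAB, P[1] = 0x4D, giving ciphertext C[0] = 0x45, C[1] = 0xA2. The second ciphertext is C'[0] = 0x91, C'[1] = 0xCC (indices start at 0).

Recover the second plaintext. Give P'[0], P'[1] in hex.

P'[0] = 0x7F, P'[1] = 0x23

In CTR with a reused counter, both messages share the same keystream S_i, so C_i ⊕ C'_i = P_i ⊕ P'_i and thus P'_i = P_i ⊕ C_i ⊕ C'_i.
P'[0]: 0xAB ⊕ 0x45 ⊕ 0x91 = 0x7F.
P'[1]: 0x4D ⊕ 0xA2 ⊕ 0xCC = 0x23.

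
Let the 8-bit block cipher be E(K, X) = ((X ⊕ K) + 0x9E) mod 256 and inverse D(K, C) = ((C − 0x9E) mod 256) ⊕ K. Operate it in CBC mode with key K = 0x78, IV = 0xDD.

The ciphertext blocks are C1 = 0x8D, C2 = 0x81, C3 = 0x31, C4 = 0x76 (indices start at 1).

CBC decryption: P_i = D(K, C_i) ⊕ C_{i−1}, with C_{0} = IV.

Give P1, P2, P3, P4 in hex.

P1 = 0x4A, P2 = 0x16, P3 = 0x6A, P4 = 0x91

P1: D(K, 0x8D) = 0x97; 0x97 ⊕ 0xDD = 0x4A.
P2: D(K, 0x81) = 0x9B; 0x9B ⊕ 0x8D = 0x16.
P3: D(K, 0x31) = 0xEB; 0xEB ⊕ 0x81 = 0x6A.
P4: D(K, 0x76) = 0xA0; 0xA0 ⊕ 0x31 = 0x91.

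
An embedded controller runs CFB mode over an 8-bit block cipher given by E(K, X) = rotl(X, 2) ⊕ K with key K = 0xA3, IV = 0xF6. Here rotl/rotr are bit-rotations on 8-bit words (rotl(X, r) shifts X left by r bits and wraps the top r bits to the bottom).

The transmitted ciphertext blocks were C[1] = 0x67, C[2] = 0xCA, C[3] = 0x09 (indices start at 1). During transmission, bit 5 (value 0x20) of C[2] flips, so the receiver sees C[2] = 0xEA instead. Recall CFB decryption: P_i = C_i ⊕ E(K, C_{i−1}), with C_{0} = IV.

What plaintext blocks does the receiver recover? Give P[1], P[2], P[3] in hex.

Only C[2] changed, to 0xEA. In CFB, a change in C_i flips the same bit in P_i and garbles P_{i+1}. Decrypting the received ciphertext:
P[1]: E(K, 0xF6) = 0x78; 0x67 ⊕ 0x78 = 0x1F.
P[2]: E(K, 0x67) = 0x3E; 0xEA ⊕ 0x3E = 0xD4.
P[3]: E(K, 0xEA) = 0x08; 0x09 ⊕ 0x08 = 0x01.
Blocks that differ from the original plaintext: P[2], P[3].

P[1] = 0x1F, P[2] = 0xD4, P[3] = 0x01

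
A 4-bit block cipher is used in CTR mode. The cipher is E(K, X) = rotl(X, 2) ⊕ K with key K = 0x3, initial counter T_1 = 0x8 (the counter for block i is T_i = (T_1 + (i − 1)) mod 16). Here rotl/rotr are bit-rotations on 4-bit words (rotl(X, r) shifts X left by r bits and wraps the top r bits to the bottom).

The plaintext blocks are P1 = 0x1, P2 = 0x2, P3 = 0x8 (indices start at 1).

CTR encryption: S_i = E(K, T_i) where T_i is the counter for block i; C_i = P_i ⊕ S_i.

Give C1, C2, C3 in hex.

C1: T = 0x8, S = E(K, T) = 0x1; 0x1 ⊕ 0x1 = 0x0.
C2: T = 0x9, S = E(K, T) = 0x5; 0x2 ⊕ 0x5 = 0x7.
C3: T = 0xA, S = E(K, T) = 0x9; 0x8 ⊕ 0x9 = 0x1.

C1 = 0x0, C2 = 0x7, C3 = 0x1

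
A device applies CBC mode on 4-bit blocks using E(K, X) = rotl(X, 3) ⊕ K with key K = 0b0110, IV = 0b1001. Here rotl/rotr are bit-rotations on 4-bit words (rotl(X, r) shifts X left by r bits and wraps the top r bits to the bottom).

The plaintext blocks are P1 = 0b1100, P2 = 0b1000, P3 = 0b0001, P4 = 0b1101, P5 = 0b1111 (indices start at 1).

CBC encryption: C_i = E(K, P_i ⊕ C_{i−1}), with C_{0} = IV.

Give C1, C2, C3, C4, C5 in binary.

C1: P1 ⊕ 0b1001 = 0b0101; E(K, 0b0101) = 0b1100.
C2: P2 ⊕ 0b1100 = 0b0100; E(K, 0b0100) = 0b0100.
C3: P3 ⊕ 0b0100 = 0b0101; E(K, 0b0101) = 0b1100.
C4: P4 ⊕ 0b1100 = 0b0001; E(K, 0b0001) = 0b1110.
C5: P5 ⊕ 0b1110 = 0b0001; E(K, 0b0001) = 0b1110.

C1 = 0b1100, C2 = 0b0100, C3 = 0b1100, C4 = 0b1110, C5 = 0b1110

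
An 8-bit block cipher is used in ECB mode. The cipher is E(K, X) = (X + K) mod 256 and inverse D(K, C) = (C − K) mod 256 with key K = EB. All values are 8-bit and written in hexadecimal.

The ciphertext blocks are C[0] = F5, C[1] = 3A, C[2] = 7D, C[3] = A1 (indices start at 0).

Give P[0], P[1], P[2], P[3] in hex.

ECB decryption: P_i = D(K, C_i).
P[0]: D(K, F5) = 0A.
P[1]: D(K, 3A) = 4F.
P[2]: D(K, 7D) = 92.
P[3]: D(K, A1) = B6.

P[0] = 0A, P[1] = 4F, P[2] = 92, P[3] = B6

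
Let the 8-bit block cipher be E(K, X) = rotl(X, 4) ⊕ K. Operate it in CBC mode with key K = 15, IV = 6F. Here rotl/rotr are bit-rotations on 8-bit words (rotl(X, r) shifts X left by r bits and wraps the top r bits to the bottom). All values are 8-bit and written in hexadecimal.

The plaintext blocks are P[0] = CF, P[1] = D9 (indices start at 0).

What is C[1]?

C[1] = 79

CBC encryption: C_i = E(K, P_i ⊕ C_{i−1}), with C_{−1} = IV.
C[0]: P[0] ⊕ 6F = A0; E(K, A0) = 1F.
C[1]: P[1] ⊕ 1F = C6; E(K, C6) = 79.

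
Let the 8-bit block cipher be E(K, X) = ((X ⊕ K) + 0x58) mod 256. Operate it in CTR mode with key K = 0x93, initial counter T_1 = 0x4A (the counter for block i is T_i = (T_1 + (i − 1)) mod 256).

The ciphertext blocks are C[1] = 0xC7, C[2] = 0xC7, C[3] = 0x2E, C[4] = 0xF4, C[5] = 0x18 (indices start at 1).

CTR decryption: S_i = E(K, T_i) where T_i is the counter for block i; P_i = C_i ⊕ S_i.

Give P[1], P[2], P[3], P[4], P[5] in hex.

P[1] = 0xF6, P[2] = 0xF7, P[3] = 0x19, P[4] = 0xC2, P[5] = 0x2D

P[1]: T = 0x4A, S = E(K, T) = 0x31; 0xC7 ⊕ 0x31 = 0xF6.
P[2]: T = 0x4B, S = E(K, T) = 0x30; 0xC7 ⊕ 0x30 = 0xF7.
P[3]: T = 0x4C, S = E(K, T) = 0x37; 0x2E ⊕ 0x37 = 0x19.
P[4]: T = 0x4D, S = E(K, T) = 0x36; 0xF4 ⊕ 0x36 = 0xC2.
P[5]: T = 0x4E, S = E(K, T) = 0x35; 0x18 ⊕ 0x35 = 0x2D.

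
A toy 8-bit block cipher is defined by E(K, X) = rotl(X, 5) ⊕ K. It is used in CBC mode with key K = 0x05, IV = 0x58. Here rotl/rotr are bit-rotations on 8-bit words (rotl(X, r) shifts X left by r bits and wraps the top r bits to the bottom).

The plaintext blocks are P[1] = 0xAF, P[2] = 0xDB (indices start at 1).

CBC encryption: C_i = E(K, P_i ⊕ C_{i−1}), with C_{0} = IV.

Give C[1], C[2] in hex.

C[1] = 0xFB, C[2] = 0x01

C[1]: P[1] ⊕ 0x58 = 0xF7; E(K, 0xF7) = 0xFB.
C[2]: P[2] ⊕ 0xFB = 0x20; E(K, 0x20) = 0x01.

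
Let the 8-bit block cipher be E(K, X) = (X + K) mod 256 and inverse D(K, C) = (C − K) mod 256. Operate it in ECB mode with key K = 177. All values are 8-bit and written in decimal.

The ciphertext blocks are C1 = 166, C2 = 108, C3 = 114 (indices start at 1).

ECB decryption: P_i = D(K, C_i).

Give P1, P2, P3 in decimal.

P1: D(K, 166) = 245.
P2: D(K, 108) = 187.
P3: D(K, 114) = 193.

P1 = 245, P2 = 187, P3 = 193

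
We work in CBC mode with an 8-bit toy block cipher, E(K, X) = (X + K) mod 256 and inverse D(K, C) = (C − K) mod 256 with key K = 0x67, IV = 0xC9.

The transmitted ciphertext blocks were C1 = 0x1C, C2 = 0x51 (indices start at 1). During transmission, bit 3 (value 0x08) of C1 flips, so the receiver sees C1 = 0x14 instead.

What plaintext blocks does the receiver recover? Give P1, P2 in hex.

P1 = 0x64, P2 = 0xFE

CBC decryption: P_i = D(K, C_i) ⊕ C_{i−1}, with C_{0} = IV.
Only C1 changed, to 0x14. In CBC, a change in C_i garbles P_i and flips the same bit in P_{i+1}. Decrypting the received ciphertext:
P1: D(K, 0x14) = 0xAD; 0xAD ⊕ 0xC9 = 0x64.
P2: D(K, 0x51) = 0xEA; 0xEA ⊕ 0x14 = 0xFE.
Blocks that differ from the original plaintext: P1, P2.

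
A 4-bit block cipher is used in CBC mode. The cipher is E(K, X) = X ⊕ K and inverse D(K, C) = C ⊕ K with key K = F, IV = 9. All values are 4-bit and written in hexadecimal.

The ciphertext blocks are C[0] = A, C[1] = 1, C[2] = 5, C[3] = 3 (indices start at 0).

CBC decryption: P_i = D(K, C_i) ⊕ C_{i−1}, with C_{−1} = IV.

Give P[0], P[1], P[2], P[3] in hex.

P[0] = C, P[1] = 4, P[2] = B, P[3] = 9

P[0]: D(K, A) = 5; 5 ⊕ 9 = C.
P[1]: D(K, 1) = E; E ⊕ A = 4.
P[2]: D(K, 5) = A; A ⊕ 1 = B.
P[3]: D(K, 3) = C; C ⊕ 5 = 9.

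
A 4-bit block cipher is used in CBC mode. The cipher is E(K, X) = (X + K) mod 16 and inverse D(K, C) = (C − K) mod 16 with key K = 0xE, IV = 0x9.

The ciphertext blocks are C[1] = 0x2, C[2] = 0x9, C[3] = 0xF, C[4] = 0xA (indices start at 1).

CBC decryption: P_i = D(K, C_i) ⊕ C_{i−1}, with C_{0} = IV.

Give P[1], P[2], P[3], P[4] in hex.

P[1] = 0xD, P[2] = 0x9, P[3] = 0x8, P[4] = 0x3

P[1]: D(K, 0x2) = 0x4; 0x4 ⊕ 0x9 = 0xD.
P[2]: D(K, 0x9) = 0xB; 0xB ⊕ 0x2 = 0x9.
P[3]: D(K, 0xF) = 0x1; 0x1 ⊕ 0x9 = 0x8.
P[4]: D(K, 0xA) = 0xC; 0xC ⊕ 0xF = 0x3.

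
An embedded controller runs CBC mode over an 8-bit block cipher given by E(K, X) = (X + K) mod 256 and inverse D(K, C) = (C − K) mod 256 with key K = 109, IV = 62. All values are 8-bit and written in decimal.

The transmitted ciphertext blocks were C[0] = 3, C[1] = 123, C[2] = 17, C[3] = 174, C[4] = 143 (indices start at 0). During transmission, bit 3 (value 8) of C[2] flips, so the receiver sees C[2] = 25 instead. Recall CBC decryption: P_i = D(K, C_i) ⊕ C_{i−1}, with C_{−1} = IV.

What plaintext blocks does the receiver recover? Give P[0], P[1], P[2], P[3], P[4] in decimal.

P[0] = 168, P[1] = 13, P[2] = 215, P[3] = 88, P[4] = 140

Only C[2] changed, to 25. In CBC, a change in C_i garbles P_i and flips the same bit in P_{i+1}. Decrypting the received ciphertext:
P[0]: D(K, 3) = 150; 150 ⊕ 62 = 168.
P[1]: D(K, 123) = 14; 14 ⊕ 3 = 13.
P[2]: D(K, 25) = 172; 172 ⊕ 123 = 215.
P[3]: D(K, 174) = 65; 65 ⊕ 25 = 88.
P[4]: D(K, 143) = 34; 34 ⊕ 174 = 140.
Blocks that differ from the original plaintext: P[2], P[3].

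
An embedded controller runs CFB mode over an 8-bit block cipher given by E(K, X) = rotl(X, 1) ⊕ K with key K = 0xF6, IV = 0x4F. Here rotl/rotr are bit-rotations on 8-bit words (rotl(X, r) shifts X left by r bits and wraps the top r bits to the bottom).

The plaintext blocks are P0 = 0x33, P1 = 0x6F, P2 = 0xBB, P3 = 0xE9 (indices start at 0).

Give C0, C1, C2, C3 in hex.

CFB encryption: C_i = P_i ⊕ E(K, C_{i−1}), with C_{−1} = IV.
C0: E(K, 0x4F) = 0x68; 0x33 ⊕ 0x68 = 0x5B.
C1: E(K, 0x5B) = 0x40; 0x6F ⊕ 0x40 = 0x2F.
C2: E(K, 0x2F) = 0xA8; 0xBB ⊕ 0xA8 = 0x13.
C3: E(K, 0x13) = 0xD0; 0xE9 ⊕ 0xD0 = 0x39.

C0 = 0x5B, C1 = 0x2F, C2 = 0x13, C3 = 0x39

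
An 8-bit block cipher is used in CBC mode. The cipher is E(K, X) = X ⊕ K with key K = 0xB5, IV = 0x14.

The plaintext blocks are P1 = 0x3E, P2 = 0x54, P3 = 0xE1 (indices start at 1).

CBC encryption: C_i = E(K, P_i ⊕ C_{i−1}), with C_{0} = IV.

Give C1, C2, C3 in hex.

C1 = 0x9F, C2 = 0x7E, C3 = 0x2A

C1: P1 ⊕ 0x14 = 0x2A; E(K, 0x2A) = 0x9F.
C2: P2 ⊕ 0x9F = 0xCB; E(K, 0xCB) = 0x7E.
C3: P3 ⊕ 0x7E = 0x9F; E(K, 0x9F) = 0x2A.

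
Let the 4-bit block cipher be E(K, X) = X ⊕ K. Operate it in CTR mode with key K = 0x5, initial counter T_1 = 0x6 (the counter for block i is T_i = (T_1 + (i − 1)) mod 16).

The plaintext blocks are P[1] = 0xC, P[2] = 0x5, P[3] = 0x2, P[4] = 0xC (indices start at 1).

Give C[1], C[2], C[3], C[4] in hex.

C[1] = 0xF, C[2] = 0x7, C[3] = 0xF, C[4] = 0x0

CTR encryption: S_i = E(K, T_i) where T_i is the counter for block i; C_i = P_i ⊕ S_i.
C[1]: T = 0x6, S = E(K, T) = 0x3; 0xC ⊕ 0x3 = 0xF.
C[2]: T = 0x7, S = E(K, T) = 0x2; 0x5 ⊕ 0x2 = 0x7.
C[3]: T = 0x8, S = E(K, T) = 0xD; 0x2 ⊕ 0xD = 0xF.
C[4]: T = 0x9, S = E(K, T) = 0xC; 0xC ⊕ 0xC = 0x0.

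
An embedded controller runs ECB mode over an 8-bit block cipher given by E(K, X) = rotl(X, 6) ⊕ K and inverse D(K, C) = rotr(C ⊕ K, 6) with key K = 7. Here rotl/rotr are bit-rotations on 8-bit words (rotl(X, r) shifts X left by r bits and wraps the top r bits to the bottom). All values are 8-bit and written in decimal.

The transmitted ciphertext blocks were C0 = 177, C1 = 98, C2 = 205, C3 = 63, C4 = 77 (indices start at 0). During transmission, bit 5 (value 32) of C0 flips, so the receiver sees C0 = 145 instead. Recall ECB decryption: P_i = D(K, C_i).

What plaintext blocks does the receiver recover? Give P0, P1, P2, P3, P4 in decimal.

Only C0 changed, to 145. In ECB, a change in C_i affects only P_i. Decrypting the received ciphertext:
P0: D(K, 145) = 90.
P1: D(K, 98) = 149.
P2: D(K, 205) = 43.
P3: D(K, 63) = 224.
P4: D(K, 77) = 41.
Blocks that differ from the original plaintext: P0.

P0 = 90, P1 = 149, P2 = 43, P3 = 224, P4 = 41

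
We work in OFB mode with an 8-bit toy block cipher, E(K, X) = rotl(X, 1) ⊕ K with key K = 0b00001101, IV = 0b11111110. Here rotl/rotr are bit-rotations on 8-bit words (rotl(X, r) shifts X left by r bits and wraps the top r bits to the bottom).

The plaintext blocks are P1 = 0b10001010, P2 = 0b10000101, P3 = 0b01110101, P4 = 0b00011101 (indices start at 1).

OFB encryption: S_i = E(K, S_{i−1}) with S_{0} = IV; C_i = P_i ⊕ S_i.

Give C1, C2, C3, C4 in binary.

C1: S = E(K, 0b11111110) = 0b11110000; 0b10001010 ⊕ 0b11110000 = 0b01111010.
C2: S = E(K, 0b11110000) = 0b11101100; 0b10000101 ⊕ 0b11101100 = 0b01101001.
C3: S = E(K, 0b11101100) = 0b11010100; 0b01110101 ⊕ 0b11010100 = 0b10100001.
C4: S = E(K, 0b11010100) = 0b10100100; 0b00011101 ⊕ 0b10100100 = 0b10111001.

C1 = 0b01111010, C2 = 0b01101001, C3 = 0b10100001, C4 = 0b10111001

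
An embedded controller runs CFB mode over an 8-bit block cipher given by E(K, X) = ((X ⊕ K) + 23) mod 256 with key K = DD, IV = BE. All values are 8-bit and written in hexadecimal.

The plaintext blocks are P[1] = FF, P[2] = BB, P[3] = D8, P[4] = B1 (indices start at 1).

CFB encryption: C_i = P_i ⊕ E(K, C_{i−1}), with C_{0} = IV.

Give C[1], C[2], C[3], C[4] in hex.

C[1]: E(K, BE) = 86; FF ⊕ 86 = 79.
C[2]: E(K, 79) = C7; BB ⊕ C7 = 7C.
C[3]: E(K, 7C) = C4; D8 ⊕ C4 = 1C.
C[4]: E(K, 1C) = E4; B1 ⊕ E4 = 55.

C[1] = 79, C[2] = 7C, C[3] = 1C, C[4] = 55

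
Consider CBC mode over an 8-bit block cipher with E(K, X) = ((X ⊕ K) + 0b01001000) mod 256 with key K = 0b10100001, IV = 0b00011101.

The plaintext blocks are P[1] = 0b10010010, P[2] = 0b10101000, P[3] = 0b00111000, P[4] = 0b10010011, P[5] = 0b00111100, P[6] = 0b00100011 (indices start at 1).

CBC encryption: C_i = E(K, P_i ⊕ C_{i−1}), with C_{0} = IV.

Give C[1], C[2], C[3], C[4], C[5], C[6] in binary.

C[1] = 0b01110110, C[2] = 0b11000111, C[3] = 0b10100110, C[4] = 0b11011100, C[5] = 0b10001001, C[6] = 0b01010011

C[1]: P[1] ⊕ 0b00011101 = 0b10001111; E(K, 0b10001111) = 0b01110110.
C[2]: P[2] ⊕ 0b01110110 = 0b11011110; E(K, 0b11011110) = 0b11000111.
C[3]: P[3] ⊕ 0b11000111 = 0b11111111; E(K, 0b11111111) = 0b10100110.
C[4]: P[4] ⊕ 0b10100110 = 0b00110101; E(K, 0b00110101) = 0b11011100.
C[5]: P[5] ⊕ 0b11011100 = 0b11100000; E(K, 0b11100000) = 0b10001001.
C[6]: P[6] ⊕ 0b10001001 = 0b10101010; E(K, 0b10101010) = 0b01010011.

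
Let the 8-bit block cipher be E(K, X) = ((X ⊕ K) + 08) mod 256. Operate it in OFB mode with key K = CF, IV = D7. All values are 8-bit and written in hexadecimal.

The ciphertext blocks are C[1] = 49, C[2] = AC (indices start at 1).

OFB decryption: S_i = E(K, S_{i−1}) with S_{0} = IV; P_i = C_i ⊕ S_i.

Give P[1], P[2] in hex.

P[1] = 69, P[2] = 5B

P[1]: S = E(K, D7) = 20; 49 ⊕ 20 = 69.
P[2]: S = E(K, 20) = F7; AC ⊕ F7 = 5B.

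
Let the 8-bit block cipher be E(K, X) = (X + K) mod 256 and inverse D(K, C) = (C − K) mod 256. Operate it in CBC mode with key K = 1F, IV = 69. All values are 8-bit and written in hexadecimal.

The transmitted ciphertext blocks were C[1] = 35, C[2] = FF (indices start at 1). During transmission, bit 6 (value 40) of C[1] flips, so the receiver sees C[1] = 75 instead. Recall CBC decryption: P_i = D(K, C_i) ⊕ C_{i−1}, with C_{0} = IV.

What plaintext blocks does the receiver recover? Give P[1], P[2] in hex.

Only C[1] changed, to 75. In CBC, a change in C_i garbles P_i and flips the same bit in P_{i+1}. Decrypting the received ciphertext:
P[1]: D(K, 75) = 56; 56 ⊕ 69 = 3F.
P[2]: D(K, FF) = E0; E0 ⊕ 75 = 95.
Blocks that differ from the original plaintext: P[1], P[2].

P[1] = 3F, P[2] = 95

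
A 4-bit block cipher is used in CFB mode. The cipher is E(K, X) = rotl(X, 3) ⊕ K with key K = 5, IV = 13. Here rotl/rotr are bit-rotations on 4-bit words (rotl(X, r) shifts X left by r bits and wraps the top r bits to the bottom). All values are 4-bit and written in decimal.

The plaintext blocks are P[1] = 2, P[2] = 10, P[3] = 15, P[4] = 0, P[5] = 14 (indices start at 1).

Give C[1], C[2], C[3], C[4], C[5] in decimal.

CFB encryption: C_i = P_i ⊕ E(K, C_{i−1}), with C_{0} = IV.
C[1]: E(K, 13) = 11; 2 ⊕ 11 = 9.
C[2]: E(K, 9) = 9; 10 ⊕ 9 = 3.
C[3]: E(K, 3) = 12; 15 ⊕ 12 = 3.
C[4]: E(K, 3) = 12; 0 ⊕ 12 = 12.
C[5]: E(K, 12) = 3; 14 ⊕ 3 = 13.

C[1] = 9, C[2] = 3, C[3] = 3, C[4] = 12, C[5] = 13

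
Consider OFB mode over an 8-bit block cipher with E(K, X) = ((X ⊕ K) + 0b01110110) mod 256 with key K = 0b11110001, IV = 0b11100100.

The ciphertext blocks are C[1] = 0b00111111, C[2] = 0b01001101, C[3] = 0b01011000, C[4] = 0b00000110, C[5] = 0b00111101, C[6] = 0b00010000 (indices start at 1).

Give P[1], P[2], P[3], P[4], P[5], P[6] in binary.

P[1] = 0b10110100, P[2] = 0b10111101, P[3] = 0b00101111, P[4] = 0b11111010, P[5] = 0b10111110, P[6] = 0b11111000

OFB decryption: S_i = E(K, S_{i−1}) with S_{0} = IV; P_i = C_i ⊕ S_i.
P[1]: S = E(K, 0b11100100) = 0b10001011; 0b00111111 ⊕ 0b10001011 = 0b10110100.
P[2]: S = E(K, 0b10001011) = 0b11110000; 0b01001101 ⊕ 0b11110000 = 0b10111101.
P[3]: S = E(K, 0b11110000) = 0b01110111; 0b01011000 ⊕ 0b01110111 = 0b00101111.
P[4]: S = E(K, 0b01110111) = 0b11111100; 0b00000110 ⊕ 0b11111100 = 0b11111010.
P[5]: S = E(K, 0b11111100) = 0b10000011; 0b00111101 ⊕ 0b10000011 = 0b10111110.
P[6]: S = E(K, 0b10000011) = 0b11101000; 0b00010000 ⊕ 0b11101000 = 0b11111000.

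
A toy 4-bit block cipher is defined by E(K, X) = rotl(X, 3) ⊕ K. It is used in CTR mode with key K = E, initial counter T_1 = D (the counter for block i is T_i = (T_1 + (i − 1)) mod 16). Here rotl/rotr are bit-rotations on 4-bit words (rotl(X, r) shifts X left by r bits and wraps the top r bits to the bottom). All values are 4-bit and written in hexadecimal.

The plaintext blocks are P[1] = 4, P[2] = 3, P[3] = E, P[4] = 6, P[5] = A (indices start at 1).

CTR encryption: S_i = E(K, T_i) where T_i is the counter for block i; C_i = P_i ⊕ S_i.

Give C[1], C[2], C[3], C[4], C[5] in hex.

C[1] = 4, C[2] = A, C[3] = F, C[4] = 8, C[5] = C

C[1]: T = D, S = E(K, T) = 0; 4 ⊕ 0 = 4.
C[2]: T = E, S = E(K, T) = 9; 3 ⊕ 9 = A.
C[3]: T = F, S = E(K, T) = 1; E ⊕ 1 = F.
C[4]: T = 0, S = E(K, T) = E; 6 ⊕ E = 8.
C[5]: T = 1, S = E(K, T) = 6; A ⊕ 6 = C.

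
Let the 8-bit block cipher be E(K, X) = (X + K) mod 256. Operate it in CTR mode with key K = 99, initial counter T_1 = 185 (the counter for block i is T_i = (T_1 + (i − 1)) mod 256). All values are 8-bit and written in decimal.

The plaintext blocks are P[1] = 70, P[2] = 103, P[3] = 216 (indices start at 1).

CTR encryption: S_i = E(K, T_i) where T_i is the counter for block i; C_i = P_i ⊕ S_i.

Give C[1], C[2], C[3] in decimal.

C[1]: T = 185, S = E(K, T) = 28; 70 ⊕ 28 = 90.
C[2]: T = 186, S = E(K, T) = 29; 103 ⊕ 29 = 122.
C[3]: T = 187, S = E(K, T) = 30; 216 ⊕ 30 = 198.

C[1] = 90, C[2] = 122, C[3] = 198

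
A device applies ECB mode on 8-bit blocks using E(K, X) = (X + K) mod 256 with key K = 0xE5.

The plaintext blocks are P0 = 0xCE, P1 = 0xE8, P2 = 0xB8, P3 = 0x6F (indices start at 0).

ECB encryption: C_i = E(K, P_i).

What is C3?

C3: E(K, 0x6F) = 0x54.

C3 = 0x54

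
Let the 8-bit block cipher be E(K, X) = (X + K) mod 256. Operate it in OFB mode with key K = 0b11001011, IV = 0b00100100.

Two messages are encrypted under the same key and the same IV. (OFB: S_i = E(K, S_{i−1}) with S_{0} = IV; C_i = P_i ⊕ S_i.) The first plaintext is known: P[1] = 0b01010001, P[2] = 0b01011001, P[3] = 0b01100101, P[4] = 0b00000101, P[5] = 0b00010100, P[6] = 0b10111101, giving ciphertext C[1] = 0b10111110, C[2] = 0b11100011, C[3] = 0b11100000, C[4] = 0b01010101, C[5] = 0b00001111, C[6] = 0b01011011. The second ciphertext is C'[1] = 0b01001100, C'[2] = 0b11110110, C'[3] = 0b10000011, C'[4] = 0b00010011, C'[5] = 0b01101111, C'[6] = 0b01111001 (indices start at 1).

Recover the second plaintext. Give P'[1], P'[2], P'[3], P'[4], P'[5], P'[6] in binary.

P'[1] = 0b10100011, P'[2] = 0b01001100, P'[3] = 0b00000110, P'[4] = 0b01000011, P'[5] = 0b01110100, P'[6] = 0b10011111

In OFB with a reused IV, both messages share the same keystream S_i, so C_i ⊕ C'_i = P_i ⊕ P'_i and thus P'_i = P_i ⊕ C_i ⊕ C'_i.
P'[1]: 0b01010001 ⊕ 0b10111110 ⊕ 0b01001100 = 0b10100011.
P'[2]: 0b01011001 ⊕ 0b11100011 ⊕ 0b11110110 = 0b01001100.
P'[3]: 0b01100101 ⊕ 0b11100000 ⊕ 0b10000011 = 0b00000110.
P'[4]: 0b00000101 ⊕ 0b01010101 ⊕ 0b00010011 = 0b01000011.
P'[5]: 0b00010100 ⊕ 0b00001111 ⊕ 0b01101111 = 0b01110100.
P'[6]: 0b10111101 ⊕ 0b01011011 ⊕ 0b01111001 = 0b10011111.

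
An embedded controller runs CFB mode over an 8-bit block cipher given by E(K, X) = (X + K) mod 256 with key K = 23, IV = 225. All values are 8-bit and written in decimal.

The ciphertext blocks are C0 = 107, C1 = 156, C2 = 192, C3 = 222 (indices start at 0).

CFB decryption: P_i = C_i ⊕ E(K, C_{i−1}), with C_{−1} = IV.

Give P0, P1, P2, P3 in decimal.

P0 = 147, P1 = 30, P2 = 115, P3 = 9

P0: E(K, 225) = 248; 107 ⊕ 248 = 147.
P1: E(K, 107) = 130; 156 ⊕ 130 = 30.
P2: E(K, 156) = 179; 192 ⊕ 179 = 115.
P3: E(K, 192) = 215; 222 ⊕ 215 = 9.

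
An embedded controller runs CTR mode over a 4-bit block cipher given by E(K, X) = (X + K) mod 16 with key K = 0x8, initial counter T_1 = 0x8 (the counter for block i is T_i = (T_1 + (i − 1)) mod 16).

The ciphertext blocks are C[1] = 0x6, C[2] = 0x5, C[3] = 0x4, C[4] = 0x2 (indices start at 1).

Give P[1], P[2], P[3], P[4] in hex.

CTR decryption: S_i = E(K, T_i) where T_i is the counter for block i; P_i = C_i ⊕ S_i.
P[1]: T = 0x8, S = E(K, T) = 0x0; 0x6 ⊕ 0x0 = 0x6.
P[2]: T = 0x9, S = E(K, T) = 0x1; 0x5 ⊕ 0x1 = 0x4.
P[3]: T = 0xA, S = E(K, T) = 0x2; 0x4 ⊕ 0x2 = 0x6.
P[4]: T = 0xB, S = E(K, T) = 0x3; 0x2 ⊕ 0x3 = 0x1.

P[1] = 0x6, P[2] = 0x4, P[3] = 0x6, P[4] = 0x1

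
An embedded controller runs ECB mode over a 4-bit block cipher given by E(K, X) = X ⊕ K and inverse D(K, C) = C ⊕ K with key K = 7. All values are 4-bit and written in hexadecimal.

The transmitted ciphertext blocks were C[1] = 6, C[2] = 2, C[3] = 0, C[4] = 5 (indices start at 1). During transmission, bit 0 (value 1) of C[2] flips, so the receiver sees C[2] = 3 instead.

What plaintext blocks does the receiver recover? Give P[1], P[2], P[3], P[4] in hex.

ECB decryption: P_i = D(K, C_i).
Only C[2] changed, to 3. In ECB, a change in C_i affects only P_i. Decrypting the received ciphertext:
P[1]: D(K, 6) = 1.
P[2]: D(K, 3) = 4.
P[3]: D(K, 0) = 7.
P[4]: D(K, 5) = 2.
Blocks that differ from the original plaintext: P[2].

P[1] = 1, P[2] = 4, P[3] = 7, P[4] = 2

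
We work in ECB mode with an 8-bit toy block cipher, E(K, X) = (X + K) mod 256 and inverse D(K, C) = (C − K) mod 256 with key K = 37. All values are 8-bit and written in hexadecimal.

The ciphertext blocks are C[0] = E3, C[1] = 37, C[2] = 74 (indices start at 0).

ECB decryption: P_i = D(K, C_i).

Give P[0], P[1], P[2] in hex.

P[0] = AC, P[1] = 00, P[2] = 3D

P[0]: D(K, E3) = AC.
P[1]: D(K, 37) = 00.
P[2]: D(K, 74) = 3D.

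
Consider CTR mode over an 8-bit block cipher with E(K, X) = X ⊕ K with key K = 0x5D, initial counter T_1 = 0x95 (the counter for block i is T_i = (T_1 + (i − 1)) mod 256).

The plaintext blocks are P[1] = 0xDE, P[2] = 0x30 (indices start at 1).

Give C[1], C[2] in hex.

CTR encryption: S_i = E(K, T_i) where T_i is the counter for block i; C_i = P_i ⊕ S_i.
C[1]: T = 0x95, S = E(K, T) = 0xC8; 0xDE ⊕ 0xC8 = 0x16.
C[2]: T = 0x96, S = E(K, T) = 0xCB; 0x30 ⊕ 0xCB = 0xFB.

C[1] = 0x16, C[2] = 0xFB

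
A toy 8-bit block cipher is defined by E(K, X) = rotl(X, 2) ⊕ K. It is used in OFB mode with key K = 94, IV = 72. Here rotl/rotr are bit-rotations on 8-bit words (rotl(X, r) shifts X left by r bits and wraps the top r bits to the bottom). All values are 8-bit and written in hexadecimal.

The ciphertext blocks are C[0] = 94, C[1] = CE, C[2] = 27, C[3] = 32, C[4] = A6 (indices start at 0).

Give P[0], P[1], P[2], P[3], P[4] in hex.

P[0] = C9, P[1] = 2F, P[2] = 34, P[3] = EA, P[4] = 51

OFB decryption: S_i = E(K, S_{i−1}) with S_{−1} = IV; P_i = C_i ⊕ S_i.
P[0]: S = E(K, 72) = 5D; 94 ⊕ 5D = C9.
P[1]: S = E(K, 5D) = E1; CE ⊕ E1 = 2F.
P[2]: S = E(K, E1) = 13; 27 ⊕ 13 = 34.
P[3]: S = E(K, 13) = D8; 32 ⊕ D8 = EA.
P[4]: S = E(K, D8) = F7; A6 ⊕ F7 = 51.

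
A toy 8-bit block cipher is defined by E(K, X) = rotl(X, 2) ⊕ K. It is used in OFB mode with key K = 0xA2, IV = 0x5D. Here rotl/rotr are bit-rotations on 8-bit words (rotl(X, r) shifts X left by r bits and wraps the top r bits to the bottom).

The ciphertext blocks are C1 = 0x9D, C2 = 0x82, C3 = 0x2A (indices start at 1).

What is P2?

OFB decryption: S_i = E(K, S_{i−1}) with S_{0} = IV; P_i = C_i ⊕ S_i.
P1: S = E(K, 0x5D) = 0xD7; 0x9D ⊕ 0xD7 = 0x4A.
P2: S = E(K, 0xD7) = 0xFD; 0x82 ⊕ 0xFD = 0x7F.

P2 = 0x7F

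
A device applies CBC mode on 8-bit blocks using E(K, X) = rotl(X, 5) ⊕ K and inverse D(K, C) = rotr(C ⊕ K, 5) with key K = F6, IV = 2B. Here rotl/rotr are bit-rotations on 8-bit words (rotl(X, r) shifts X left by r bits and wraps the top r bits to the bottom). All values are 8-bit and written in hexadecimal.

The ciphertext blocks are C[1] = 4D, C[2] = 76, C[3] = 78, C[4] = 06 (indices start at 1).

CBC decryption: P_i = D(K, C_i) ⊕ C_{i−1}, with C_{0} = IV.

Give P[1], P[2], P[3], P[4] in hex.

P[1]: D(K, 4D) = DD; DD ⊕ 2B = F6.
P[2]: D(K, 76) = 04; 04 ⊕ 4D = 49.
P[3]: D(K, 78) = 74; 74 ⊕ 76 = 02.
P[4]: D(K, 06) = 87; 87 ⊕ 78 = FF.

P[1] = F6, P[2] = 49, P[3] = 02, P[4] = FF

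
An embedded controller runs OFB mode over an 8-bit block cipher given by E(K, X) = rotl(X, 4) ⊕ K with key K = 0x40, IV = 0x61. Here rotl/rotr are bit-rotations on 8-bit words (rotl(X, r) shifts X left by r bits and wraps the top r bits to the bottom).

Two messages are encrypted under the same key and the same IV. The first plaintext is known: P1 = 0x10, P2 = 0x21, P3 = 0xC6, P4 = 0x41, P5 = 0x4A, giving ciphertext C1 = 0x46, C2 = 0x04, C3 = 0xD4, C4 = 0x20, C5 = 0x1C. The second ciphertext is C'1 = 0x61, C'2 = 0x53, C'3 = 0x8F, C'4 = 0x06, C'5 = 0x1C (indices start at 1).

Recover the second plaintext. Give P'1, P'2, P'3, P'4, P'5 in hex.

P'1 = 0x37, P'2 = 0x76, P'3 = 0x9D, P'4 = 0x67, P'5 = 0x4A

In OFB with a reused IV, both messages share the same keystream S_i, so C_i ⊕ C'_i = P_i ⊕ P'_i and thus P'_i = P_i ⊕ C_i ⊕ C'_i.
P'1: 0x10 ⊕ 0x46 ⊕ 0x61 = 0x37.
P'2: 0x21 ⊕ 0x04 ⊕ 0x53 = 0x76.
P'3: 0xC6 ⊕ 0xD4 ⊕ 0x8F = 0x9D.
P'4: 0x41 ⊕ 0x20 ⊕ 0x06 = 0x67.
P'5: 0x4A ⊕ 0x1C ⊕ 0x1C = 0x4A.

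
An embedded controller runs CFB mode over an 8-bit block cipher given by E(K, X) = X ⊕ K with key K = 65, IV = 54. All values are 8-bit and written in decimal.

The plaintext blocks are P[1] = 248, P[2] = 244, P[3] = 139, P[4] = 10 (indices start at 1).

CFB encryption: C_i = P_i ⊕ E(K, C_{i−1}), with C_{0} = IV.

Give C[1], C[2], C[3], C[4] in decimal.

C[1] = 143, C[2] = 58, C[3] = 240, C[4] = 187

C[1]: E(K, 54) = 119; 248 ⊕ 119 = 143.
C[2]: E(K, 143) = 206; 244 ⊕ 206 = 58.
C[3]: E(K, 58) = 123; 139 ⊕ 123 = 240.
C[4]: E(K, 240) = 177; 10 ⊕ 177 = 187.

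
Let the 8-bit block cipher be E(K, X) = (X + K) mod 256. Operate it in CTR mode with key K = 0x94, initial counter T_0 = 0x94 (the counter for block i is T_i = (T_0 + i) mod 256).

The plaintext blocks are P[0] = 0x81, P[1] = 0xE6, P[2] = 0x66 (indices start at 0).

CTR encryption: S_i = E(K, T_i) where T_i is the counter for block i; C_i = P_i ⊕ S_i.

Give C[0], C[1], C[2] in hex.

C[0]: T = 0x94, S = E(K, T) = 0x28; 0x81 ⊕ 0x28 = 0xA9.
C[1]: T = 0x95, S = E(K, T) = 0x29; 0xE6 ⊕ 0x29 = 0xCF.
C[2]: T = 0x96, S = E(K, T) = 0x2A; 0x66 ⊕ 0x2A = 0x4C.

C[0] = 0xA9, C[1] = 0xCF, C[2] = 0x4C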